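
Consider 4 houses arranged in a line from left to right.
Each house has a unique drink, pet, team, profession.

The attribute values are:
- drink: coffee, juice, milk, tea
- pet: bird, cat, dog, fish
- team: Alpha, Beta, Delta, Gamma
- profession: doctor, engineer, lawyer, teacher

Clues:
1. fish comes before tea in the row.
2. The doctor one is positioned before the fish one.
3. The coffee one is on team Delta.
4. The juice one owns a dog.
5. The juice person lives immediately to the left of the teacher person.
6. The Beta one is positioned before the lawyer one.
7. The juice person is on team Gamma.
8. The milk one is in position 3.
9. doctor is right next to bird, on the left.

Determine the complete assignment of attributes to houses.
Solution:

House | Drink | Pet | Team | Profession
---------------------------------------
  1   | juice | dog | Gamma | doctor
  2   | coffee | bird | Delta | teacher
  3   | milk | fish | Beta | engineer
  4   | tea | cat | Alpha | lawyer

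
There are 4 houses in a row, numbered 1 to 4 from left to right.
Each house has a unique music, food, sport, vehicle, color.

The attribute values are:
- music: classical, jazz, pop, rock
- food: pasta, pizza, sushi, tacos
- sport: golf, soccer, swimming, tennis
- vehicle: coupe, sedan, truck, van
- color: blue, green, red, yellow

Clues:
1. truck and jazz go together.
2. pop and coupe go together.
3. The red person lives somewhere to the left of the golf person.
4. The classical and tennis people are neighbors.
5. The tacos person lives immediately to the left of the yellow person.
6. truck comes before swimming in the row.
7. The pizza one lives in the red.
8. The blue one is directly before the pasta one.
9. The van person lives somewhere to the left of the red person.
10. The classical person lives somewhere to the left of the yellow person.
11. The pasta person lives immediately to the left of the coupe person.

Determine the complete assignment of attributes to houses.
Solution:

House | Music | Food | Sport | Vehicle | Color
----------------------------------------------
  1   | classical | tacos | soccer | van | blue
  2   | jazz | pasta | tennis | truck | yellow
  3   | pop | pizza | swimming | coupe | red
  4   | rock | sushi | golf | sedan | green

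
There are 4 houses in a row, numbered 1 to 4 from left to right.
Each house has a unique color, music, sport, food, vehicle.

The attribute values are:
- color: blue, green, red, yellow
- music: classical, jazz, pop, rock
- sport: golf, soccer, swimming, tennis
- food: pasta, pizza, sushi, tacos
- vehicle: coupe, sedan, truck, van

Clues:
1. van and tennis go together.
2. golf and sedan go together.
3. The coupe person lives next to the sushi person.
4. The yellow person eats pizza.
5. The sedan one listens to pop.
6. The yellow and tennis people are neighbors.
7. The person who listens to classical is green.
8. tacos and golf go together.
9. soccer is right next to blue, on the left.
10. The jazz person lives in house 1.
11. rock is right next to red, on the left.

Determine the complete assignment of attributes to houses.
Solution:

House | Color | Music | Sport | Food | Vehicle
----------------------------------------------
  1   | yellow | jazz | soccer | pizza | coupe
  2   | blue | rock | tennis | sushi | van
  3   | red | pop | golf | tacos | sedan
  4   | green | classical | swimming | pasta | truck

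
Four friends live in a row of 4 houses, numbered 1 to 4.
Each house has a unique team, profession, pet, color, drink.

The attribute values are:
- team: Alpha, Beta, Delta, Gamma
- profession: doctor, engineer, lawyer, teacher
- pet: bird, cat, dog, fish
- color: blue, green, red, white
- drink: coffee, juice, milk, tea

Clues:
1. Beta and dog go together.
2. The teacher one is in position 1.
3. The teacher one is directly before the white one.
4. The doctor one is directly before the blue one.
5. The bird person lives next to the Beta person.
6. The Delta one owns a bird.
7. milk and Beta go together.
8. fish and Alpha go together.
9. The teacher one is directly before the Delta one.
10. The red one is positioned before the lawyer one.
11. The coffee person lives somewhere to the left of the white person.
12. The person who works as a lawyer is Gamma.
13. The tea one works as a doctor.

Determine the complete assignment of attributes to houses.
Solution:

House | Team | Profession | Pet | Color | Drink
-----------------------------------------------
  1   | Alpha | teacher | fish | red | coffee
  2   | Delta | doctor | bird | white | tea
  3   | Beta | engineer | dog | blue | milk
  4   | Gamma | lawyer | cat | green | juice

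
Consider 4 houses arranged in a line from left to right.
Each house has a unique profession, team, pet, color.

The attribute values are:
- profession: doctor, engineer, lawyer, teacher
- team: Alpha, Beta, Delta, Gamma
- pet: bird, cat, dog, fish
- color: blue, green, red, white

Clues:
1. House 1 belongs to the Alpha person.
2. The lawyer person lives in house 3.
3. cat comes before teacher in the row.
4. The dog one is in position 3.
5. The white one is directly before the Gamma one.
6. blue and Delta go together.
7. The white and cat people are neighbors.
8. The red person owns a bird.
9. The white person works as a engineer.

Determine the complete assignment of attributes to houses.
Solution:

House | Profession | Team | Pet | Color
---------------------------------------
  1   | engineer | Alpha | fish | white
  2   | doctor | Gamma | cat | green
  3   | lawyer | Delta | dog | blue
  4   | teacher | Beta | bird | red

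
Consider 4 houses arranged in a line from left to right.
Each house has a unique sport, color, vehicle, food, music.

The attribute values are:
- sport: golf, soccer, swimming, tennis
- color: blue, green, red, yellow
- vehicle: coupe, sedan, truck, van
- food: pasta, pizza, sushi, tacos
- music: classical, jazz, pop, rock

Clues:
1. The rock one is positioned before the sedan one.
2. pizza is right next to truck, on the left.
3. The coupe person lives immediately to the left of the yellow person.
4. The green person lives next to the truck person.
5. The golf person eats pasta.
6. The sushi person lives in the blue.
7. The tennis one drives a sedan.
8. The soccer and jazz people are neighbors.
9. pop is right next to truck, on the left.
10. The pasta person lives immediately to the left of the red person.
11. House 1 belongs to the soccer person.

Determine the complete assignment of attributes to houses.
Solution:

House | Sport | Color | Vehicle | Food | Music
----------------------------------------------
  1   | soccer | green | coupe | pizza | pop
  2   | golf | yellow | truck | pasta | jazz
  3   | swimming | red | van | tacos | rock
  4   | tennis | blue | sedan | sushi | classical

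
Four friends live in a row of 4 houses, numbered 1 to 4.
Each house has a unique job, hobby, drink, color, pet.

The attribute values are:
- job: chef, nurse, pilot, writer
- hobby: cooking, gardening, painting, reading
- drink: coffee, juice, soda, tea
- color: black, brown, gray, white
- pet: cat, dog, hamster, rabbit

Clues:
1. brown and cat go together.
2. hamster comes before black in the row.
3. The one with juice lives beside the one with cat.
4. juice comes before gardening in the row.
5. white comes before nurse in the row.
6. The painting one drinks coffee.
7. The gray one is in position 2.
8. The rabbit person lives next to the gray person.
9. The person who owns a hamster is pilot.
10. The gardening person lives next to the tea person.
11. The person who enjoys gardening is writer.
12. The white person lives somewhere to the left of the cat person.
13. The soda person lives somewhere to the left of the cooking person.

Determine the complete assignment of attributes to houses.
Solution:

House | Job | Hobby | Drink | Color | Pet
-----------------------------------------
  1   | chef | painting | coffee | white | rabbit
  2   | pilot | reading | juice | gray | hamster
  3   | writer | gardening | soda | brown | cat
  4   | nurse | cooking | tea | black | dog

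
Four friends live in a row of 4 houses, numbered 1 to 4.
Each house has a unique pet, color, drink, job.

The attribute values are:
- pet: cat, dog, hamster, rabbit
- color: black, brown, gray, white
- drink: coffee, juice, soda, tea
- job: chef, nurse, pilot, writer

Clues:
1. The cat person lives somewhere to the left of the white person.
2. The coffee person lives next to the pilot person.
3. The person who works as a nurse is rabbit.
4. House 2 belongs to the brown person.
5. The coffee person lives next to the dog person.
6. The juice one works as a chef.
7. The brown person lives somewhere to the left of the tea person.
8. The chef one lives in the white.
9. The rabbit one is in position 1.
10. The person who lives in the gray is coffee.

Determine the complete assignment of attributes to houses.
Solution:

House | Pet | Color | Drink | Job
---------------------------------
  1   | rabbit | gray | coffee | nurse
  2   | dog | brown | soda | pilot
  3   | cat | black | tea | writer
  4   | hamster | white | juice | chef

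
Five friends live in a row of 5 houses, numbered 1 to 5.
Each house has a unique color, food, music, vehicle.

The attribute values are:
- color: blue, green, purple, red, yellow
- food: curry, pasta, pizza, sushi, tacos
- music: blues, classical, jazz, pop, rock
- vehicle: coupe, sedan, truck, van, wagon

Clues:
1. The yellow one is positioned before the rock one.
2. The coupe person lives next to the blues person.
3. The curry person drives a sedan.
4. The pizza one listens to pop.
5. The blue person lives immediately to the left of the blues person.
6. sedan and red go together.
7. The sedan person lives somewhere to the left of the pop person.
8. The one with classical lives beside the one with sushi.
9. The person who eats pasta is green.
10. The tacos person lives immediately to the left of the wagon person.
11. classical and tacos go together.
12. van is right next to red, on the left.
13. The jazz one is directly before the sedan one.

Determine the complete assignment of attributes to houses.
Solution:

House | Color | Food | Music | Vehicle
--------------------------------------
  1   | blue | tacos | classical | coupe
  2   | yellow | sushi | blues | wagon
  3   | green | pasta | jazz | van
  4   | red | curry | rock | sedan
  5   | purple | pizza | pop | truck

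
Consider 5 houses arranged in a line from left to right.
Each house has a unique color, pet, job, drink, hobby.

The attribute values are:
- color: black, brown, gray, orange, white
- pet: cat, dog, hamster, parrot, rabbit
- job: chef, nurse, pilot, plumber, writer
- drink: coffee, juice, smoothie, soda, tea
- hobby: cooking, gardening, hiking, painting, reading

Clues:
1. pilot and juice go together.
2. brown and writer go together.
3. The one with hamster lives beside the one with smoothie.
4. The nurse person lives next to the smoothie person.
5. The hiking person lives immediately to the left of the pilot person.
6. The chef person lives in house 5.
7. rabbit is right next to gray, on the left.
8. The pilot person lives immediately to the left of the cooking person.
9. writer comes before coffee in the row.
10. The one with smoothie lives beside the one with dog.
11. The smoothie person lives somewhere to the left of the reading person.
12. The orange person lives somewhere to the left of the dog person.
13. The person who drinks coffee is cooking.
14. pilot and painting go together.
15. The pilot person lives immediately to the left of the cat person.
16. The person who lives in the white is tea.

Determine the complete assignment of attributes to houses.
Solution:

House | Color | Pet | Job | Drink | Hobby
-----------------------------------------
  1   | orange | hamster | nurse | soda | gardening
  2   | brown | rabbit | writer | smoothie | hiking
  3   | gray | dog | pilot | juice | painting
  4   | black | cat | plumber | coffee | cooking
  5   | white | parrot | chef | tea | reading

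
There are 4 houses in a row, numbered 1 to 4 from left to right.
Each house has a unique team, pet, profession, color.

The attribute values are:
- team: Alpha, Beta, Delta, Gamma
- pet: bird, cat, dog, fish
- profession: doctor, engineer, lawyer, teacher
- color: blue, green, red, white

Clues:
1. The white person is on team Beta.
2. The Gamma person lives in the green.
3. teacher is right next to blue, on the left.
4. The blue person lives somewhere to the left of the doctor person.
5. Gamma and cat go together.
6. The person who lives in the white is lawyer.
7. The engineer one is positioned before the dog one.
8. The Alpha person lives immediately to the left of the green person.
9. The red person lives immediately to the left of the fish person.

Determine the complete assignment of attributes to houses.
Solution:

House | Team | Pet | Profession | Color
---------------------------------------
  1   | Delta | bird | teacher | red
  2   | Alpha | fish | engineer | blue
  3   | Gamma | cat | doctor | green
  4   | Beta | dog | lawyer | white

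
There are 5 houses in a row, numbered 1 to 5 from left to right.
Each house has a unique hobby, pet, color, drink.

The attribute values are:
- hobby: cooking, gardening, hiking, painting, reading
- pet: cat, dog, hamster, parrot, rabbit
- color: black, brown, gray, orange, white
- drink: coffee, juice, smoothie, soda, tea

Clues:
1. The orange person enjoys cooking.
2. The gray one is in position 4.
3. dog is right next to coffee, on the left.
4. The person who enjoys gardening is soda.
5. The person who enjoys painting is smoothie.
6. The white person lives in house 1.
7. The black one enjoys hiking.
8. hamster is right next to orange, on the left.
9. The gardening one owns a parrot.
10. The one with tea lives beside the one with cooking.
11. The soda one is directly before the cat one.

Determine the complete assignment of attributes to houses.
Solution:

House | Hobby | Pet | Color | Drink
-----------------------------------
  1   | reading | hamster | white | tea
  2   | cooking | dog | orange | juice
  3   | hiking | rabbit | black | coffee
  4   | gardening | parrot | gray | soda
  5   | painting | cat | brown | smoothie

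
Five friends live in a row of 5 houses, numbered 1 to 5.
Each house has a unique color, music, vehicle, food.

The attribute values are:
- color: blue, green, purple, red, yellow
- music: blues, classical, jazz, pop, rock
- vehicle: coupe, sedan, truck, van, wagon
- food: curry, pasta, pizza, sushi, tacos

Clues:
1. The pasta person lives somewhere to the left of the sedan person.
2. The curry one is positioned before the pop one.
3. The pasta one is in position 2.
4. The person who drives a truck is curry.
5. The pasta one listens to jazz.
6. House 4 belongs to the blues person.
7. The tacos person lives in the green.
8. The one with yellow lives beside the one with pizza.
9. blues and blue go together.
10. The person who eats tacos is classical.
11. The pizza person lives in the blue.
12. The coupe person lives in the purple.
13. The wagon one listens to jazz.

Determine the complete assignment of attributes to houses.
Solution:

House | Color | Music | Vehicle | Food
--------------------------------------
  1   | green | classical | van | tacos
  2   | red | jazz | wagon | pasta
  3   | yellow | rock | truck | curry
  4   | blue | blues | sedan | pizza
  5   | purple | pop | coupe | sushi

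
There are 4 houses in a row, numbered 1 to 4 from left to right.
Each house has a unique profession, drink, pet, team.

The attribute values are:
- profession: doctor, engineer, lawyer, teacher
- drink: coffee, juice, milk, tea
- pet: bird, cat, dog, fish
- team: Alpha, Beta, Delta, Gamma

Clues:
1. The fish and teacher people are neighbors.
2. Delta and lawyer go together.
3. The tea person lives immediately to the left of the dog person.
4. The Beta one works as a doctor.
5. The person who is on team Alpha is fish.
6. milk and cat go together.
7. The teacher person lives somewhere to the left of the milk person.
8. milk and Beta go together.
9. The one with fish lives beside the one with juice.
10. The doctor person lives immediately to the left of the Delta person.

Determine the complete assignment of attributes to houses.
Solution:

House | Profession | Drink | Pet | Team
---------------------------------------
  1   | engineer | tea | fish | Alpha
  2   | teacher | juice | dog | Gamma
  3   | doctor | milk | cat | Beta
  4   | lawyer | coffee | bird | Delta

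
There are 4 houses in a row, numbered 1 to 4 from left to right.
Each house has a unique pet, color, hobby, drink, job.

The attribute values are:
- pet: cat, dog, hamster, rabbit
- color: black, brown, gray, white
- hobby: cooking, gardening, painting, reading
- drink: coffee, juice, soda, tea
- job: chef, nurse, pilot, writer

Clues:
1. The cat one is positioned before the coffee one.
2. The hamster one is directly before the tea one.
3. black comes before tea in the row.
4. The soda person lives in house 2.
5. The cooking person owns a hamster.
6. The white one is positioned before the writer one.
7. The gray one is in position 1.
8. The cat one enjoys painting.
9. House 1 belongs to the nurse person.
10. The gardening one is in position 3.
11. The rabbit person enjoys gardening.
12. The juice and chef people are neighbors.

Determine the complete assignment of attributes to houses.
Solution:

House | Pet | Color | Hobby | Drink | Job
-----------------------------------------
  1   | cat | gray | painting | juice | nurse
  2   | hamster | black | cooking | soda | chef
  3   | rabbit | white | gardening | tea | pilot
  4   | dog | brown | reading | coffee | writer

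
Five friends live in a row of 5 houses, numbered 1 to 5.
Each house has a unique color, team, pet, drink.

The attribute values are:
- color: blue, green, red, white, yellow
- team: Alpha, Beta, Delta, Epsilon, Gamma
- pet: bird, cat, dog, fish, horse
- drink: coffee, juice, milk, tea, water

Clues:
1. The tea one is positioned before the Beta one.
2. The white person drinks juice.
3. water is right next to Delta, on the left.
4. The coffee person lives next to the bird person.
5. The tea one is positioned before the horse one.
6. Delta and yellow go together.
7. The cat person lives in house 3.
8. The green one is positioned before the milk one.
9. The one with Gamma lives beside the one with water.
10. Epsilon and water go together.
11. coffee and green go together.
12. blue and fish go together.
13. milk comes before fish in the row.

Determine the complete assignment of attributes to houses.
Solution:

House | Color | Team | Pet | Drink
----------------------------------
  1   | green | Gamma | dog | coffee
  2   | red | Epsilon | bird | water
  3   | yellow | Delta | cat | milk
  4   | blue | Alpha | fish | tea
  5   | white | Beta | horse | juice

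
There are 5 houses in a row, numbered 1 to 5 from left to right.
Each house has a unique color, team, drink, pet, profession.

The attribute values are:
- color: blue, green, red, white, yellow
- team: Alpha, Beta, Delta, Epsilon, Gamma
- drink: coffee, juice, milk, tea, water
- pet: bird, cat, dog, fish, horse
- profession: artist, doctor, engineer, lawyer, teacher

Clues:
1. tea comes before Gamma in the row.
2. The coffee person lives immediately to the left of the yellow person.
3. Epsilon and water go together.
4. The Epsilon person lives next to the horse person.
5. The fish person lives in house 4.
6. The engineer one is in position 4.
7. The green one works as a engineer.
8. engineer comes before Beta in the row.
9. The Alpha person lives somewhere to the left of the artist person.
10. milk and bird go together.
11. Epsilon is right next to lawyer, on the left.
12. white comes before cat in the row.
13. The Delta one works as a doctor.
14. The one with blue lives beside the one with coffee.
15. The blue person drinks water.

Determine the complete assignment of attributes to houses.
Solution:

House | Color | Team | Drink | Pet | Profession
-----------------------------------------------
  1   | blue | Epsilon | water | dog | teacher
  2   | white | Alpha | coffee | horse | lawyer
  3   | yellow | Delta | tea | cat | doctor
  4   | green | Gamma | juice | fish | engineer
  5   | red | Beta | milk | bird | artist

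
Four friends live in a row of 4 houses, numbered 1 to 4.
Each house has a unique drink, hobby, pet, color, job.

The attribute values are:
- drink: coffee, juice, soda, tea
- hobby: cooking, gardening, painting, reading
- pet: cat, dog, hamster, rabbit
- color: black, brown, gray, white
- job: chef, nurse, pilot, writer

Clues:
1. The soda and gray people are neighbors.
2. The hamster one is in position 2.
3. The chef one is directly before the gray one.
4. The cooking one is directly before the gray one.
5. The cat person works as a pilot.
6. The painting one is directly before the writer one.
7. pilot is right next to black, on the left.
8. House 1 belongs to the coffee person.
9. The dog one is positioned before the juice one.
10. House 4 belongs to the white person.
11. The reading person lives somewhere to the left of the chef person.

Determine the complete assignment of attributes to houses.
Solution:

House | Drink | Hobby | Pet | Color | Job
-----------------------------------------
  1   | coffee | reading | cat | brown | pilot
  2   | soda | cooking | hamster | black | chef
  3   | tea | painting | dog | gray | nurse
  4   | juice | gardening | rabbit | white | writer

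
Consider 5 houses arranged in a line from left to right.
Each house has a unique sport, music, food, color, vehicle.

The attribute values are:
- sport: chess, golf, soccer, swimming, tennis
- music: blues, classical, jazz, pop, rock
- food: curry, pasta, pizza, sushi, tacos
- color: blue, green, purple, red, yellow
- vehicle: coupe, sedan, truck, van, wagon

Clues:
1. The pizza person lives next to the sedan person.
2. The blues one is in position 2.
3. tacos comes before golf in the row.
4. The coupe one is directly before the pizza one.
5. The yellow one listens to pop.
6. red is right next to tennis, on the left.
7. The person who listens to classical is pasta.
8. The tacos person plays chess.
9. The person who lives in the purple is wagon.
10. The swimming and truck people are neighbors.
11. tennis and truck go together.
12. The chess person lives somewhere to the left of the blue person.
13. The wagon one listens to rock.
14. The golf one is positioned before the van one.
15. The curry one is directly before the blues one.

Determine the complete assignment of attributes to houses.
Solution:

House | Sport | Music | Food | Color | Vehicle
----------------------------------------------
  1   | swimming | jazz | curry | red | coupe
  2   | tennis | blues | pizza | green | truck
  3   | chess | pop | tacos | yellow | sedan
  4   | golf | rock | sushi | purple | wagon
  5   | soccer | classical | pasta | blue | van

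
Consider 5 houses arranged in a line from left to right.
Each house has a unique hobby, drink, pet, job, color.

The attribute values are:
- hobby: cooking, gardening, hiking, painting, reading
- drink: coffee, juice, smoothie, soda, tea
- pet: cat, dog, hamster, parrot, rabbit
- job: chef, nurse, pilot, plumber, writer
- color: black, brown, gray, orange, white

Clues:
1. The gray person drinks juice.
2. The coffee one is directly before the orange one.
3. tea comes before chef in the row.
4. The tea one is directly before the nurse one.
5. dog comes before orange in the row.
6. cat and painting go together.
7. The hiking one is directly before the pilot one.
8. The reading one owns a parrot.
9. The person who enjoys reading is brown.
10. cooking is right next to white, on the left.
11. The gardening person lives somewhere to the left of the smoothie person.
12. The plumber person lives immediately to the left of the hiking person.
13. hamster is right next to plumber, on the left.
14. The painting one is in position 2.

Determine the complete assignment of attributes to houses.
Solution:

House | Hobby | Drink | Pet | Job | Color
-----------------------------------------
  1   | cooking | juice | hamster | writer | gray
  2   | painting | tea | cat | plumber | white
  3   | hiking | coffee | dog | nurse | black
  4   | gardening | soda | rabbit | pilot | orange
  5   | reading | smoothie | parrot | chef | brown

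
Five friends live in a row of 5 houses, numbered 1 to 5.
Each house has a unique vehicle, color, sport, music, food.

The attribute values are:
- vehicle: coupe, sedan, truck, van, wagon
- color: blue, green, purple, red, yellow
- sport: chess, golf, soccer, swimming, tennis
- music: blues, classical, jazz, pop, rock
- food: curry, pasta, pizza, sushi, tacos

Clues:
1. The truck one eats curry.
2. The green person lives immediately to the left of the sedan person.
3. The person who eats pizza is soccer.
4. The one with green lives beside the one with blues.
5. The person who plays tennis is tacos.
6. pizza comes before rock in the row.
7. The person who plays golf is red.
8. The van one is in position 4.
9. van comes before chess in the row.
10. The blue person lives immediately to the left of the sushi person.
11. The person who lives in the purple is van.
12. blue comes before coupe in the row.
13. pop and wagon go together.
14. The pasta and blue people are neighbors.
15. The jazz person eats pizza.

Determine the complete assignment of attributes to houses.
Solution:

House | Vehicle | Color | Sport | Music | Food
----------------------------------------------
  1   | wagon | green | swimming | pop | pasta
  2   | sedan | blue | tennis | blues | tacos
  3   | coupe | red | golf | classical | sushi
  4   | van | purple | soccer | jazz | pizza
  5   | truck | yellow | chess | rock | curry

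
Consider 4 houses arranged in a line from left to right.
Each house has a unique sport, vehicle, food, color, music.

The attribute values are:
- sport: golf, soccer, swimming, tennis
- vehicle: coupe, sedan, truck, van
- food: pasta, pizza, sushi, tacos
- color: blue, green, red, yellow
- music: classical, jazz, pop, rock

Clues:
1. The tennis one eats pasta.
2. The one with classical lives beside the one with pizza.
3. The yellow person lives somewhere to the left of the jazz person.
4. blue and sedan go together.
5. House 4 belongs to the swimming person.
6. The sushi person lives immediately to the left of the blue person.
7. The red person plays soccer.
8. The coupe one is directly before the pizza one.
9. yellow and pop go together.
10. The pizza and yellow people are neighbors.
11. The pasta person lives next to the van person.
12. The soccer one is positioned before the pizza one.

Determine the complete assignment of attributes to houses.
Solution:

House | Sport | Vehicle | Food | Color | Music
----------------------------------------------
  1   | soccer | coupe | sushi | red | classical
  2   | golf | sedan | pizza | blue | rock
  3   | tennis | truck | pasta | yellow | pop
  4   | swimming | van | tacos | green | jazz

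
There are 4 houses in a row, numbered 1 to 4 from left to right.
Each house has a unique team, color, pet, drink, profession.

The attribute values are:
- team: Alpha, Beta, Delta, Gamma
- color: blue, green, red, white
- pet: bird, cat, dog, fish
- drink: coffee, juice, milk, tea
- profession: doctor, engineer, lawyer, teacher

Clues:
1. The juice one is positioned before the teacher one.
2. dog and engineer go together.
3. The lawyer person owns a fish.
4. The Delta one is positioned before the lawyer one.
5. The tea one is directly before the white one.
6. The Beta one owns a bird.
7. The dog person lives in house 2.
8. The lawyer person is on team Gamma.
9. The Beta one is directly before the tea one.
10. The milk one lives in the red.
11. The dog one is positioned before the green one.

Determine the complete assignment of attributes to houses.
Solution:

House | Team | Color | Pet | Drink | Profession
-----------------------------------------------
  1   | Beta | red | bird | milk | doctor
  2   | Delta | blue | dog | tea | engineer
  3   | Gamma | white | fish | juice | lawyer
  4   | Alpha | green | cat | coffee | teacher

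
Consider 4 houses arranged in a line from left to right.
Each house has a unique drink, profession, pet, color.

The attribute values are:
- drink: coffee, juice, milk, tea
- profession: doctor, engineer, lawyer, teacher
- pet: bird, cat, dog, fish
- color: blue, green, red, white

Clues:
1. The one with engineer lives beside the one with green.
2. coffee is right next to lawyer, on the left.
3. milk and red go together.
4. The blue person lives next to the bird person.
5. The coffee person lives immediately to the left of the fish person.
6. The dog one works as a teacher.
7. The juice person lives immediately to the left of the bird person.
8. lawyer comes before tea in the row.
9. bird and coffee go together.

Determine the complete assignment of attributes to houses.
Solution:

House | Drink | Profession | Pet | Color
----------------------------------------
  1   | juice | engineer | cat | blue
  2   | coffee | doctor | bird | green
  3   | milk | lawyer | fish | red
  4   | tea | teacher | dog | white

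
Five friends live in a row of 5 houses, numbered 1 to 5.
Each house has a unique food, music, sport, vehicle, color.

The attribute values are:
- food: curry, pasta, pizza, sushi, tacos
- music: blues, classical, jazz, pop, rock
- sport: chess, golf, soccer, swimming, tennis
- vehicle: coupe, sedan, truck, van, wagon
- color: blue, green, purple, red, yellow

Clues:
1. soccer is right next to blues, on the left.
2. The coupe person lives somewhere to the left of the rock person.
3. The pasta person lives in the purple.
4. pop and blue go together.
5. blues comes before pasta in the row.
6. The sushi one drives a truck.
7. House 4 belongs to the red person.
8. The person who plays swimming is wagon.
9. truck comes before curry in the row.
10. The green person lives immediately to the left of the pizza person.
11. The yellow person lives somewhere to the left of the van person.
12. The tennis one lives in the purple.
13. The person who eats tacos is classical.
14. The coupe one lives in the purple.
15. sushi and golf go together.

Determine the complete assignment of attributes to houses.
Solution:

House | Food | Music | Sport | Vehicle | Color
----------------------------------------------
  1   | tacos | classical | soccer | sedan | green
  2   | pizza | blues | swimming | wagon | yellow
  3   | pasta | jazz | tennis | coupe | purple
  4   | sushi | rock | golf | truck | red
  5   | curry | pop | chess | van | blue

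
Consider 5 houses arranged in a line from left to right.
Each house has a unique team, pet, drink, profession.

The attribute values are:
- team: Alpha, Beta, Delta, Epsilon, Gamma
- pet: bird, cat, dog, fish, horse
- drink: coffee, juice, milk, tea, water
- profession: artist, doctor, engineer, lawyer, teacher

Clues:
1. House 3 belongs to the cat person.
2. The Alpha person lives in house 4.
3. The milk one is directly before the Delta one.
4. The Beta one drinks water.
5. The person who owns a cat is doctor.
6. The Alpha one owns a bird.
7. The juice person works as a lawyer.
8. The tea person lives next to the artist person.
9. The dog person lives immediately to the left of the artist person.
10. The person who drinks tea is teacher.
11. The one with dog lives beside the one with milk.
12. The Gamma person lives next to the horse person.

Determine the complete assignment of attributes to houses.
Solution:

House | Team | Pet | Drink | Profession
---------------------------------------
  1   | Gamma | dog | tea | teacher
  2   | Epsilon | horse | milk | artist
  3   | Delta | cat | coffee | doctor
  4   | Alpha | bird | juice | lawyer
  5   | Beta | fish | water | engineer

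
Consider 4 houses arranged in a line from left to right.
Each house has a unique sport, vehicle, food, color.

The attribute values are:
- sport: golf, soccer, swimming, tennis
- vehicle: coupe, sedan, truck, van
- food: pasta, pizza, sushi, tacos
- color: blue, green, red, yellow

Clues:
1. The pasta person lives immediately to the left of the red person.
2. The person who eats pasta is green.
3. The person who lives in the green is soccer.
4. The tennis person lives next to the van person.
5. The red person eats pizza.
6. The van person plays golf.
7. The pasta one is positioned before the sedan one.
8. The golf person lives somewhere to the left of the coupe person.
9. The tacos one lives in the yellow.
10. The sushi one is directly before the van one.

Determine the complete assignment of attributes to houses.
Solution:

House | Sport | Vehicle | Food | Color
--------------------------------------
  1   | tennis | truck | sushi | blue
  2   | golf | van | tacos | yellow
  3   | soccer | coupe | pasta | green
  4   | swimming | sedan | pizza | red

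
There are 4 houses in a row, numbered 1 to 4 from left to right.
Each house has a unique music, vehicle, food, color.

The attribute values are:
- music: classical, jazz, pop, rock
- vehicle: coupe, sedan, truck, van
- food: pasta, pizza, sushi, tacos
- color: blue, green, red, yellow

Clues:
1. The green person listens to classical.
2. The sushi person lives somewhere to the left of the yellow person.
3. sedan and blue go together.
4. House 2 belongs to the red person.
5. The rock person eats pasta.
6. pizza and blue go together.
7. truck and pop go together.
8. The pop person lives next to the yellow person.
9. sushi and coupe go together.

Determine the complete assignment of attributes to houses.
Solution:

House | Music | Vehicle | Food | Color
--------------------------------------
  1   | classical | coupe | sushi | green
  2   | pop | truck | tacos | red
  3   | rock | van | pasta | yellow
  4   | jazz | sedan | pizza | blue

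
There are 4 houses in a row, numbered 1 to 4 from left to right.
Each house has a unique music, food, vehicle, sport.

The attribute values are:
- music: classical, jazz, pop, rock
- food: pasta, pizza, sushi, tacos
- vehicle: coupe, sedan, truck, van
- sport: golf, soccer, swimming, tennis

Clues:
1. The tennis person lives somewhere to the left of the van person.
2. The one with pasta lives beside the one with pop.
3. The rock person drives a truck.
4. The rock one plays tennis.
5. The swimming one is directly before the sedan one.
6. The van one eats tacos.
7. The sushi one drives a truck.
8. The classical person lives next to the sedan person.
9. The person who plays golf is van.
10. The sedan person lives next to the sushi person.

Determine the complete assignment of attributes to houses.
Solution:

House | Music | Food | Vehicle | Sport
--------------------------------------
  1   | classical | pasta | coupe | swimming
  2   | pop | pizza | sedan | soccer
  3   | rock | sushi | truck | tennis
  4   | jazz | tacos | van | golf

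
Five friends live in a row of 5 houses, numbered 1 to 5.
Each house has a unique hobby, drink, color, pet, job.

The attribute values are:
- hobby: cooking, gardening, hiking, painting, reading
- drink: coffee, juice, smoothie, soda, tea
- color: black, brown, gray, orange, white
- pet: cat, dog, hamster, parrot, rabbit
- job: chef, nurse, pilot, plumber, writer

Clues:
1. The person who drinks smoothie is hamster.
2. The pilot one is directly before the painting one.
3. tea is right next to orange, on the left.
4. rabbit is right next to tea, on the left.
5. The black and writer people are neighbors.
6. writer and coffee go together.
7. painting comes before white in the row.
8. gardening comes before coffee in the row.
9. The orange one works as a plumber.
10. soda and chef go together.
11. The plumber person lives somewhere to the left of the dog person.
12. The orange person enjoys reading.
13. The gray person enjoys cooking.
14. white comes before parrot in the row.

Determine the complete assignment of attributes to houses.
Solution:

House | Hobby | Drink | Color | Pet | Job
-----------------------------------------
  1   | gardening | smoothie | black | hamster | pilot
  2   | painting | coffee | brown | rabbit | writer
  3   | hiking | tea | white | cat | nurse
  4   | reading | juice | orange | parrot | plumber
  5   | cooking | soda | gray | dog | chef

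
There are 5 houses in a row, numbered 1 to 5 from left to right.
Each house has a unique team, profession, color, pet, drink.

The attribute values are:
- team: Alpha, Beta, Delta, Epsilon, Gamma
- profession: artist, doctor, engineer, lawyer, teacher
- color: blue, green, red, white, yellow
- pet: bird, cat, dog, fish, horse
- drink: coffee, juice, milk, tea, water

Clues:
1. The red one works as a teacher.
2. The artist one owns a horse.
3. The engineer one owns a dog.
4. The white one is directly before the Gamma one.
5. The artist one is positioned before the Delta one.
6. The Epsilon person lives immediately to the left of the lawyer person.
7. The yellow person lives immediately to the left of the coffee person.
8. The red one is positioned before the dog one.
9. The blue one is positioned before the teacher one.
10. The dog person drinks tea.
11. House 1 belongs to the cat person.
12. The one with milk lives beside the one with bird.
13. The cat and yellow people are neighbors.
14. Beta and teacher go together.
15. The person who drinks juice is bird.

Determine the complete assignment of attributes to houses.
Solution:

House | Team | Profession | Color | Pet | Drink
-----------------------------------------------
  1   | Epsilon | doctor | white | cat | milk
  2   | Gamma | lawyer | yellow | bird | juice
  3   | Alpha | artist | blue | horse | coffee
  4   | Beta | teacher | red | fish | water
  5   | Delta | engineer | green | dog | tea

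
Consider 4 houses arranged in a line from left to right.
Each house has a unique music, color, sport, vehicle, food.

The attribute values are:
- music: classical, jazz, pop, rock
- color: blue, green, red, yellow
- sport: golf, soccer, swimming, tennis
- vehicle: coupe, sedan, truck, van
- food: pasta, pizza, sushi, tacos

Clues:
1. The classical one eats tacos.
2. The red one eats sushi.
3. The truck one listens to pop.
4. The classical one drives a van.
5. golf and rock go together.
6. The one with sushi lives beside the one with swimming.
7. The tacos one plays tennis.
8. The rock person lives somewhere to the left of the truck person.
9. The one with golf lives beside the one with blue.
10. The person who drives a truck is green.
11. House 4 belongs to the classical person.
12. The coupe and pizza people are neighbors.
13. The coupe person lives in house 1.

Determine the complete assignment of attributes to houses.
Solution:

House | Music | Color | Sport | Vehicle | Food
----------------------------------------------
  1   | rock | red | golf | coupe | sushi
  2   | jazz | blue | swimming | sedan | pizza
  3   | pop | green | soccer | truck | pasta
  4   | classical | yellow | tennis | van | tacos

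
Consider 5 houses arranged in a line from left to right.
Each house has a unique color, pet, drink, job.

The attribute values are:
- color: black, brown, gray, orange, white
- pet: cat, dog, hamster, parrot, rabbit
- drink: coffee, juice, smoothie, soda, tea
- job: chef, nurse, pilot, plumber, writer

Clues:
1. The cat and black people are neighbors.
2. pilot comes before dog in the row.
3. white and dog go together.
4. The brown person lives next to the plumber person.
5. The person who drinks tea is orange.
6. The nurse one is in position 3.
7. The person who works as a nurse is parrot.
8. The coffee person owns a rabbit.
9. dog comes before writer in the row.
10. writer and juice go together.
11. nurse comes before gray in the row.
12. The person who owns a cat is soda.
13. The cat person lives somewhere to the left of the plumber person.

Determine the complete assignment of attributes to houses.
Solution:

House | Color | Pet | Drink | Job
---------------------------------
  1   | brown | cat | soda | pilot
  2   | black | rabbit | coffee | plumber
  3   | orange | parrot | tea | nurse
  4   | white | dog | smoothie | chef
  5   | gray | hamster | juice | writer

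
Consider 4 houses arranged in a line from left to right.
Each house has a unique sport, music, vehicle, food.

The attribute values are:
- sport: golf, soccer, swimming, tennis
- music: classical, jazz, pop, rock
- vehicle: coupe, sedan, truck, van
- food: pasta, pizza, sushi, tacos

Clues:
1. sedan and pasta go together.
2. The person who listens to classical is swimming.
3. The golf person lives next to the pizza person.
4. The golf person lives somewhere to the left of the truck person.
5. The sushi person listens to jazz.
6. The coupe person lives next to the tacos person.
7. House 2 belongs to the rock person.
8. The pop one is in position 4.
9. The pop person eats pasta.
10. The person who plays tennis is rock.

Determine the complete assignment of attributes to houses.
Solution:

House | Sport | Music | Vehicle | Food
--------------------------------------
  1   | golf | jazz | van | sushi
  2   | tennis | rock | coupe | pizza
  3   | swimming | classical | truck | tacos
  4   | soccer | pop | sedan | pasta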